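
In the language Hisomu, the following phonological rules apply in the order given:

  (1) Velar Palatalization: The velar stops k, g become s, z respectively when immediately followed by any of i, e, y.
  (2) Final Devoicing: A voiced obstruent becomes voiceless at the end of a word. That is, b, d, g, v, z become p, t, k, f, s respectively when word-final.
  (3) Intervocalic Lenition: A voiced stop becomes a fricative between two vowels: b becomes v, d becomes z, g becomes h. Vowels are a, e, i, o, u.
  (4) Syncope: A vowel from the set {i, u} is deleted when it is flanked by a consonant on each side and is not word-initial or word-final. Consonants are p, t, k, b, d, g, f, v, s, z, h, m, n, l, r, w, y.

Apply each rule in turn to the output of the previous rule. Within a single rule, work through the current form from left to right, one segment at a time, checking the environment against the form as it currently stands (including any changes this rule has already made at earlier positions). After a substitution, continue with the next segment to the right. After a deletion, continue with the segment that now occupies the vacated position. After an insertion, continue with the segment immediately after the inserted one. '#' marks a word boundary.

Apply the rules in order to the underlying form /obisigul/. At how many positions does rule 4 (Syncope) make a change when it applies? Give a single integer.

3

(1) Velar Palatalization: no change — [obisigul]
(2) Final Devoicing: no change — [obisigul]
(3) Intervocalic Lenition: [obisigul] → [ovisihul]
(4) Syncope: [ovisihul] → [ovshl]
Rule 4 changed 3 position(s).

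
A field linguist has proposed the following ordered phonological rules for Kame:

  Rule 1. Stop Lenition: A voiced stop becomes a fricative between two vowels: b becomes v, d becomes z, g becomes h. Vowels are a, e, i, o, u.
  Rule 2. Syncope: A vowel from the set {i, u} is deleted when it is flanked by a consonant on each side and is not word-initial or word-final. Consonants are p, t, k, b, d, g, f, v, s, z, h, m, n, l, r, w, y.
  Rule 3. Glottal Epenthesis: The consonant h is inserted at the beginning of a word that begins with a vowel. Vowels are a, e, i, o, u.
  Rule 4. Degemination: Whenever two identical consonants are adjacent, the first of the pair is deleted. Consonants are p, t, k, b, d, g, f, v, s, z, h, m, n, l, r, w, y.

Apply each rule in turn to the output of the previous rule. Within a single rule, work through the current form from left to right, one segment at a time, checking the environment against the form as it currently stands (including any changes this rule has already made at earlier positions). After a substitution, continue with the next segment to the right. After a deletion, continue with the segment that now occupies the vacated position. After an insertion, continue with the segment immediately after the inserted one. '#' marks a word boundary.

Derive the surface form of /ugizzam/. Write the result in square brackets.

[huhzam]

Rule 1 Stop Lenition: [ugizzam] → [uhizzam]
Rule 2 Syncope: [uhizzam] → [uhzzam]
Rule 3 Glottal Epenthesis: [uhzzam] → [huhzzam]
Rule 4 Degemination: [huhzzam] → [huhzam]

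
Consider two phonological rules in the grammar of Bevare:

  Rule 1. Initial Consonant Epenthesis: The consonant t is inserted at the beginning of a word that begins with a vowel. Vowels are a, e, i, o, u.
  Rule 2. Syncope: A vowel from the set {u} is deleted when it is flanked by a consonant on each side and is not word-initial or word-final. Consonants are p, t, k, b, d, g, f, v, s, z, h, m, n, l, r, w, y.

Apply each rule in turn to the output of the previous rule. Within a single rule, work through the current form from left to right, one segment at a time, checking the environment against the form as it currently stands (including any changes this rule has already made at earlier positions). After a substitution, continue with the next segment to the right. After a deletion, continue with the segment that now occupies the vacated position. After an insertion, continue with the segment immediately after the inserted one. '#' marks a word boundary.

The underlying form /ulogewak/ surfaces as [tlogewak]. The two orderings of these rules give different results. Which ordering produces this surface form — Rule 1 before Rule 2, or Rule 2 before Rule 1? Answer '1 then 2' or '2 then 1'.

1 then 2

Order 1 then 2:
  1 Initial Consonant Epenthesis: [ulogewak] → [tulogewak]
  2 Syncope: [tulogewak] → [tlogewak]
  result: [tlogewak]
Order 2 then 1:
  2 Syncope: no change — [ulogewak]
  1 Initial Consonant Epenthesis: [ulogewak] → [tulogewak]
  result: [tulogewak]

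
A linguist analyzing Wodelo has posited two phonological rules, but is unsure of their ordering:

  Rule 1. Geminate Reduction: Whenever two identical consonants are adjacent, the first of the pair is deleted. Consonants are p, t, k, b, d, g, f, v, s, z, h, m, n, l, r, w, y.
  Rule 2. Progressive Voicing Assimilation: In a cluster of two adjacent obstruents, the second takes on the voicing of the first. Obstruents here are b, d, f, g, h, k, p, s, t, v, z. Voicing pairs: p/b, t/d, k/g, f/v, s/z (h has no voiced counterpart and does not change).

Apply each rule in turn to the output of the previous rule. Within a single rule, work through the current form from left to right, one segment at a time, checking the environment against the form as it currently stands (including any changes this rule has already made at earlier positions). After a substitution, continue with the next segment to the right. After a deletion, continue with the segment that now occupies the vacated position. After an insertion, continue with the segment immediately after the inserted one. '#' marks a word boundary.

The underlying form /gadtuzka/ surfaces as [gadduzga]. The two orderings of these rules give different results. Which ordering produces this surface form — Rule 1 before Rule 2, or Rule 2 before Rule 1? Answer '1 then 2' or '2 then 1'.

Order 1 then 2:
  1 Geminate Reduction: no change — [gadtuzka]
  2 Progressive Voicing Assimilation: [gadtuzka] → [gadduzga]
  result: [gadduzga]
Order 2 then 1:
  2 Progressive Voicing Assimilation: [gadtuzka] → [gadduzga]
  1 Geminate Reduction: [gadduzga] → [gaduzga]
  result: [gaduzga]

1 then 2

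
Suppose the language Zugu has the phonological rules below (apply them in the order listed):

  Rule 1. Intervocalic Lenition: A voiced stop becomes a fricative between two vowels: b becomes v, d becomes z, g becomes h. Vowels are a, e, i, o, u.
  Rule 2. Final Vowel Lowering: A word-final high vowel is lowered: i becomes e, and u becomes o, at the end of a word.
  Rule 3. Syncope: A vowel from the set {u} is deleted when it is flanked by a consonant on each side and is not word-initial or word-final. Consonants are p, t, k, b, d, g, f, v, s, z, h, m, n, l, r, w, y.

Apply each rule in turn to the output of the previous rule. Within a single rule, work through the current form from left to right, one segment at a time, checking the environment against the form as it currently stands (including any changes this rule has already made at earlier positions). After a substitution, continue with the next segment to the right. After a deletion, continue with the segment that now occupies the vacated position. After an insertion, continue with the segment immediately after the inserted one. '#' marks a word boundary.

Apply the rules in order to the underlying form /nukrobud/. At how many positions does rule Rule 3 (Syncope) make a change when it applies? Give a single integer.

Rule 1 Intervocalic Lenition: [nukrobud] → [nukrovud]
Rule 2 Final Vowel Lowering: no change — [nukrovud]
Rule 3 Syncope: [nukrovud] → [nkrovd]
Rule Rule 3 changed 2 position(s).

2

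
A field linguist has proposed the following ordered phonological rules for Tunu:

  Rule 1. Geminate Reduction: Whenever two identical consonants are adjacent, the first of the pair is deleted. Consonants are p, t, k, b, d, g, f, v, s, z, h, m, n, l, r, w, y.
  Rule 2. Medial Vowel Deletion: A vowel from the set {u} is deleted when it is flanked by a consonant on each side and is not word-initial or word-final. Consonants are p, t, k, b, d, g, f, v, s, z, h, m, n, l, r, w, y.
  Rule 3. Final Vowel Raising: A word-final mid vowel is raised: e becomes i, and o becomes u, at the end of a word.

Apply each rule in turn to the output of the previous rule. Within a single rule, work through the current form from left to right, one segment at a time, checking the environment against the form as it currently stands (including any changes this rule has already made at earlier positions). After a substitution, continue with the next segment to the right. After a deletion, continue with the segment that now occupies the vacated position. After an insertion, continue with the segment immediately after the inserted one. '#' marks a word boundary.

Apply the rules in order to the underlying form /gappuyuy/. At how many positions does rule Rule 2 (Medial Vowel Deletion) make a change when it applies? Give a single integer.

2

Rule 1 Geminate Reduction: [gappuyuy] → [gapuyuy]
Rule 2 Medial Vowel Deletion: [gapuyuy] → [gapyy]
Rule 3 Final Vowel Raising: no change — [gapyy]
Rule Rule 2 changed 2 position(s).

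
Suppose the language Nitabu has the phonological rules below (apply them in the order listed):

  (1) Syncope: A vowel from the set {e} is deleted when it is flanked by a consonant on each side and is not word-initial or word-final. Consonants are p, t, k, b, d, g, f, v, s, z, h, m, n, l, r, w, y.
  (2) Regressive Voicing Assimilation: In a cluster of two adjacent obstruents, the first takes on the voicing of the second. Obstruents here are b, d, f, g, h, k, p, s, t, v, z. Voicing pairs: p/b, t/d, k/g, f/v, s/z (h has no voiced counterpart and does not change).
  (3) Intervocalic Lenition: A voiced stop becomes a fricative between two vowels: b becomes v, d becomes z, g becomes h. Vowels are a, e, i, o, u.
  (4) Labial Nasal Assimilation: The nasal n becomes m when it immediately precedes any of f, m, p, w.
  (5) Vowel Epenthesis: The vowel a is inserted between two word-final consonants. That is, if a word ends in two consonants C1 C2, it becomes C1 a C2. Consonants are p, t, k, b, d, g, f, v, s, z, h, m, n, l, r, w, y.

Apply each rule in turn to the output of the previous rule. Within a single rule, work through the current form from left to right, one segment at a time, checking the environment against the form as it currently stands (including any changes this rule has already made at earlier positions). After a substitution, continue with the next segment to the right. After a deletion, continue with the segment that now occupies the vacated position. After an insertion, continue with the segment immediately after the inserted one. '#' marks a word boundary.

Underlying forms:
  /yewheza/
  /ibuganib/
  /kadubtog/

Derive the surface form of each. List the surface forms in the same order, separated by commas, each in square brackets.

[ywhza], [ivuhanib], [kazuptog]

/yewheza/:
  (1) Syncope: [yewheza] → [ywhza]
  (2) Regressive Voicing Assimilation: no change — [ywhza]
  (3) Intervocalic Lenition: no change — [ywhza]
  (4) Labial Nasal Assimilation: no change — [ywhza]
  (5) Vowel Epenthesis: no change — [ywhza]
/ibuganib/:
  (1) Syncope: no change — [ibuganib]
  (2) Regressive Voicing Assimilation: no change — [ibuganib]
  (3) Intervocalic Lenition: [ibuganib] → [ivuhanib]
  (4) Labial Nasal Assimilation: no change — [ivuhanib]
  (5) Vowel Epenthesis: no change — [ivuhanib]
/kadubtog/:
  (1) Syncope: no change — [kadubtog]
  (2) Regressive Voicing Assimilation: [kadubtog] → [kaduptog]
  (3) Intervocalic Lenition: [kaduptog] → [kazuptog]
  (4) Labial Nasal Assimilation: no change — [kazuptog]
  (5) Vowel Epenthesis: no change — [kazuptog]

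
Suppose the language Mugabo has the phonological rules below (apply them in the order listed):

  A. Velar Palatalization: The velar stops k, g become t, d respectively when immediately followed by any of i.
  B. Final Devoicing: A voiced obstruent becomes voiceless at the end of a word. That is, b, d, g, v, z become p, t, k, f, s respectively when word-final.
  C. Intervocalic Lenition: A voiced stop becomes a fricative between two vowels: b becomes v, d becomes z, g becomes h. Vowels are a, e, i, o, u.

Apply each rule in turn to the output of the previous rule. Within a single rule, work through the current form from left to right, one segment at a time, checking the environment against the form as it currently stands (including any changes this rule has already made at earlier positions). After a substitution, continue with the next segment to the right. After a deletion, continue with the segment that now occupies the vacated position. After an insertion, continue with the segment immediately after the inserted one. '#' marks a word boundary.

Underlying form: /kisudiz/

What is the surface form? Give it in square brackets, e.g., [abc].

A Velar Palatalization: [kisudiz] → [tisudiz]
B Final Devoicing: [tisudiz] → [tisudis]
C Intervocalic Lenition: [tisudis] → [tisuzis]

[tisuzis]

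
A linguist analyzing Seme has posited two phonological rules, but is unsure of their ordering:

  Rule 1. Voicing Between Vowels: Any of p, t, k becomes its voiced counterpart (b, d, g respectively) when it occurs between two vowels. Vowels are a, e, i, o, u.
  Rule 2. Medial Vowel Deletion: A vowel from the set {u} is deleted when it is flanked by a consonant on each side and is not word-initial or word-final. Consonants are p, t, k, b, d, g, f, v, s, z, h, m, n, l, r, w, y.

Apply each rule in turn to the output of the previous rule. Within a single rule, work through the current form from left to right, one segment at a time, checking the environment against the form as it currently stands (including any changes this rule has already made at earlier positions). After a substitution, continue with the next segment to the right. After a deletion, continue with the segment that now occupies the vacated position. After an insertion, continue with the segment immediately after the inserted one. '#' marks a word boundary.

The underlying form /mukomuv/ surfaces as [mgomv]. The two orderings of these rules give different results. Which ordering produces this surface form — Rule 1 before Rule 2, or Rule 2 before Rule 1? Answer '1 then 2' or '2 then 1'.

Order 1 then 2:
  1 Voicing Between Vowels: [mukomuv] → [mugomuv]
  2 Medial Vowel Deletion: [mugomuv] → [mgomv]
  result: [mgomv]
Order 2 then 1:
  2 Medial Vowel Deletion: [mukomuv] → [mkomv]
  1 Voicing Between Vowels: no change — [mkomv]
  result: [mkomv]

1 then 2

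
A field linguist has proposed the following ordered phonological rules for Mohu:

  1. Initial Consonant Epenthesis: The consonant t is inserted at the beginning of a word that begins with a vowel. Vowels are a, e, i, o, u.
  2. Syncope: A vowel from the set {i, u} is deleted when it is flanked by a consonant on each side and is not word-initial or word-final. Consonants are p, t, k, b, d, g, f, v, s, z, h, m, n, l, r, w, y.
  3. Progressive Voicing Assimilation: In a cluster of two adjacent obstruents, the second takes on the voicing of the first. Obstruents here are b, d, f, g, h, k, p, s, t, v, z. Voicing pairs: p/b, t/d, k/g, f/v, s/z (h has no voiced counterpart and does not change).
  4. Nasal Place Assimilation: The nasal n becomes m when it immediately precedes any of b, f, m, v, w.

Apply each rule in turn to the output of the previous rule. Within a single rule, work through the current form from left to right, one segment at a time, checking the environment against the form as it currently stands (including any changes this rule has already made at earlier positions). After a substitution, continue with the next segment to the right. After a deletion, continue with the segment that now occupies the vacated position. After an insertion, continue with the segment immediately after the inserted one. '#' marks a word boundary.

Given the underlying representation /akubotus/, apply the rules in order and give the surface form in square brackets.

1 Initial Consonant Epenthesis: [akubotus] → [takubotus]
2 Syncope: [takubotus] → [takbots]
3 Progressive Voicing Assimilation: [takbots] → [takpots]
4 Nasal Place Assimilation: no change — [takpots]

[takpots]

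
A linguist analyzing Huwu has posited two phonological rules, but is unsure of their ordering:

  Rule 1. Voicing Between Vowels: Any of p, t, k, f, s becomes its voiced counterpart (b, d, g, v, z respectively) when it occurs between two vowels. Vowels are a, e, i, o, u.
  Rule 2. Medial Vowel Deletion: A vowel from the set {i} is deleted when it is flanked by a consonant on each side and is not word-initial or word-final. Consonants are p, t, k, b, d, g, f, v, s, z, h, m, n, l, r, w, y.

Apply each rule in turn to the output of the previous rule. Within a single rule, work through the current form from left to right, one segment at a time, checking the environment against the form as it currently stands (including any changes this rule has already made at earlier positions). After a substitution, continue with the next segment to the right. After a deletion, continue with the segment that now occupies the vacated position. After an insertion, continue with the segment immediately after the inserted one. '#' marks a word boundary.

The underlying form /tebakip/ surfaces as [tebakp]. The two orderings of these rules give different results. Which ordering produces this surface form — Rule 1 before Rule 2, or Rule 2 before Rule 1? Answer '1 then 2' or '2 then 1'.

Order 1 then 2:
  1 Voicing Between Vowels: [tebakip] → [tebagip]
  2 Medial Vowel Deletion: [tebagip] → [tebagp]
  result: [tebagp]
Order 2 then 1:
  2 Medial Vowel Deletion: [tebakip] → [tebakp]
  1 Voicing Between Vowels: no change — [tebakp]
  result: [tebakp]

2 then 1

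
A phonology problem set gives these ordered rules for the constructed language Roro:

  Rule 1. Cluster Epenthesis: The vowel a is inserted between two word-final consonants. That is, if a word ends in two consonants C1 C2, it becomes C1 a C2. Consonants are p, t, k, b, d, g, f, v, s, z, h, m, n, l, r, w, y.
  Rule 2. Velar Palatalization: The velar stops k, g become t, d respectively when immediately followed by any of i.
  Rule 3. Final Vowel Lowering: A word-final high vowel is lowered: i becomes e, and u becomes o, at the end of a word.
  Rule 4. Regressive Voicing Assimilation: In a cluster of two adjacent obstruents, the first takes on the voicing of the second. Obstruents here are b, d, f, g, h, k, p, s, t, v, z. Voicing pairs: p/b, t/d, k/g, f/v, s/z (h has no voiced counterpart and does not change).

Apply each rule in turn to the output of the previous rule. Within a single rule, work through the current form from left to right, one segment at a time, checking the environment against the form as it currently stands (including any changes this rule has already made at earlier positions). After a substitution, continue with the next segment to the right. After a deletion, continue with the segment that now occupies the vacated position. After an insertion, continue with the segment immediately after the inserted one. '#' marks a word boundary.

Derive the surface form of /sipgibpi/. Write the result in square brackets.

Rule 1 Cluster Epenthesis: no change — [sipgibpi]
Rule 2 Velar Palatalization: [sipgibpi] → [sipdibpi]
Rule 3 Final Vowel Lowering: [sipdibpi] → [sipdibpe]
Rule 4 Regressive Voicing Assimilation: [sipdibpe] → [sibdippe]

[sibdippe]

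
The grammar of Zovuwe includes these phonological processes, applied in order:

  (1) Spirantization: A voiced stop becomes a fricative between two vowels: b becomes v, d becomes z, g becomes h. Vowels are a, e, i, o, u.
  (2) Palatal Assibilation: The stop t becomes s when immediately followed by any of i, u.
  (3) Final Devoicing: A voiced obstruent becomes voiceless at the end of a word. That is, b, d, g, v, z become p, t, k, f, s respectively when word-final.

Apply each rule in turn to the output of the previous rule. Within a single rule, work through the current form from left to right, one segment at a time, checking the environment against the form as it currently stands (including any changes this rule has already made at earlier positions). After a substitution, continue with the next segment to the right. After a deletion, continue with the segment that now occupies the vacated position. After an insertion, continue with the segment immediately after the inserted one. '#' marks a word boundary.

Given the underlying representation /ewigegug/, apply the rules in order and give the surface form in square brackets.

[ewihehuk]

(1) Spirantization: [ewigegug] → [ewihehug]
(2) Palatal Assibilation: no change — [ewihehug]
(3) Final Devoicing: [ewihehug] → [ewihehuk]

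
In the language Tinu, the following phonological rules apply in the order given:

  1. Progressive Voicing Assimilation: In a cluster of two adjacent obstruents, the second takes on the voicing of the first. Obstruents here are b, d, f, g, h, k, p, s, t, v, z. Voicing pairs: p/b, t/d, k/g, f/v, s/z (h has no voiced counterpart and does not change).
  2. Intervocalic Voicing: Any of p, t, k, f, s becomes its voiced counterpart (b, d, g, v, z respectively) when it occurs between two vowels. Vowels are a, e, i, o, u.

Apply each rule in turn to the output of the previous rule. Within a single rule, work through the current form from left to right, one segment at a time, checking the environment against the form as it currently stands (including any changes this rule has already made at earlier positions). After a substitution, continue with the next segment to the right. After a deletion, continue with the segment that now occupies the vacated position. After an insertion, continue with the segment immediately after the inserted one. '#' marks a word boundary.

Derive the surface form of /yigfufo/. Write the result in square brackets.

1 Progressive Voicing Assimilation: [yigfufo] → [yigvufo]
2 Intervocalic Voicing: [yigvufo] → [yigvuvo]

[yigvuvo]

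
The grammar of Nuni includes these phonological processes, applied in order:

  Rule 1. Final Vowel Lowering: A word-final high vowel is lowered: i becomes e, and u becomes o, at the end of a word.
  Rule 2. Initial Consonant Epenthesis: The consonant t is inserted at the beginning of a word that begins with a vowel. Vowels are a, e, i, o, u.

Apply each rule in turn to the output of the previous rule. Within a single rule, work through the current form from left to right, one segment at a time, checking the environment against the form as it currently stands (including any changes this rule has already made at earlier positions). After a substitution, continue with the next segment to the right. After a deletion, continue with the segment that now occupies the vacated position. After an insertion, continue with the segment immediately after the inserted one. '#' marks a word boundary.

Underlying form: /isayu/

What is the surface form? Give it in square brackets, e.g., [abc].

Rule 1 Final Vowel Lowering: [isayu] → [isayo]
Rule 2 Initial Consonant Epenthesis: [isayo] → [tisayo]

[tisayo]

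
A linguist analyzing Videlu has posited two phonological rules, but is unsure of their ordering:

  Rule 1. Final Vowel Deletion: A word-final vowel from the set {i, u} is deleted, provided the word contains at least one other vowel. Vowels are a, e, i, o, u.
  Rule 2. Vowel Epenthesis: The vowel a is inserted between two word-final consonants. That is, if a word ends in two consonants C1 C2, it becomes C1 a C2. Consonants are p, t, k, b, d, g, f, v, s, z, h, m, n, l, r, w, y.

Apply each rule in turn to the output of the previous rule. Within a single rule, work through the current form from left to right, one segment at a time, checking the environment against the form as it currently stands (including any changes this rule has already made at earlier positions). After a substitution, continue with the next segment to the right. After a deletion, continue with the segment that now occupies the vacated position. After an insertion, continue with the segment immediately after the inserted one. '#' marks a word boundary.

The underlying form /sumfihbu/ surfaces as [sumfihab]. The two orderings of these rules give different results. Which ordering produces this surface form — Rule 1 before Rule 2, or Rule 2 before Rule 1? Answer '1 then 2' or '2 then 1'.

Order 1 then 2:
  1 Final Vowel Deletion: [sumfihbu] → [sumfihb]
  2 Vowel Epenthesis: [sumfihb] → [sumfihab]
  result: [sumfihab]
Order 2 then 1:
  2 Vowel Epenthesis: no change — [sumfihbu]
  1 Final Vowel Deletion: [sumfihbu] → [sumfihb]
  result: [sumfihb]

1 then 2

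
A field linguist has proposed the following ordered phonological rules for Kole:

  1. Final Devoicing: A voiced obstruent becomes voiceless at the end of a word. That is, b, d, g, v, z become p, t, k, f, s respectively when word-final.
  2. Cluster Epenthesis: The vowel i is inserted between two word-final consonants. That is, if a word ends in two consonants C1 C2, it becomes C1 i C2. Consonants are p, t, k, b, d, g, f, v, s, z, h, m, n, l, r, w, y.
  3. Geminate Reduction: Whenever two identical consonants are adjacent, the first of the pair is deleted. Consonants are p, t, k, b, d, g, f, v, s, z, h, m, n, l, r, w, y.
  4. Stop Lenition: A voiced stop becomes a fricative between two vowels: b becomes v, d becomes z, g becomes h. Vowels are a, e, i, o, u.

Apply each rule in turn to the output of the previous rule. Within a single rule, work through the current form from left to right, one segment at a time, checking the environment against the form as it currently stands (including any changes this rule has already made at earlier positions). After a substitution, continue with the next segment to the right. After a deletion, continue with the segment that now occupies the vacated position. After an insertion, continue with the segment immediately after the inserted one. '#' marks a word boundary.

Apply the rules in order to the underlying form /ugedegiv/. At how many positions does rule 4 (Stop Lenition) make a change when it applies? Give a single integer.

1 Final Devoicing: [ugedegiv] → [ugedegif]
2 Cluster Epenthesis: no change — [ugedegif]
3 Geminate Reduction: no change — [ugedegif]
4 Stop Lenition: [ugedegif] → [uhezehif]
Rule 4 changed 3 position(s).

3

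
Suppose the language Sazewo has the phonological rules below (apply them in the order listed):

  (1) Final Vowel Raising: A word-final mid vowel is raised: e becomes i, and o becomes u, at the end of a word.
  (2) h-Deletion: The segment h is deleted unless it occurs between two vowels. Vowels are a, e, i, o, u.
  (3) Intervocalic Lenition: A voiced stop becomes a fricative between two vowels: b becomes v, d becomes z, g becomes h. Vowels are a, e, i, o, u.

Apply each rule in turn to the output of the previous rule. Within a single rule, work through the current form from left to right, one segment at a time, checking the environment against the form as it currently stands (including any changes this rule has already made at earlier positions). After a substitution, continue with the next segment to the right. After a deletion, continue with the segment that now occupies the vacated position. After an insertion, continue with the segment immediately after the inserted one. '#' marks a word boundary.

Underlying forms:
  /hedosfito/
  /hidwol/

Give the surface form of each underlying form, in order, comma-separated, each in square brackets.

/hedosfito/:
  (1) Final Vowel Raising: [hedosfito] → [hedosfitu]
  (2) h-Deletion: [hedosfitu] → [edosfitu]
  (3) Intervocalic Lenition: [edosfitu] → [ezosfitu]
/hidwol/:
  (1) Final Vowel Raising: no change — [hidwol]
  (2) h-Deletion: [hidwol] → [idwol]
  (3) Intervocalic Lenition: no change — [idwol]

[ezosfitu], [idwol]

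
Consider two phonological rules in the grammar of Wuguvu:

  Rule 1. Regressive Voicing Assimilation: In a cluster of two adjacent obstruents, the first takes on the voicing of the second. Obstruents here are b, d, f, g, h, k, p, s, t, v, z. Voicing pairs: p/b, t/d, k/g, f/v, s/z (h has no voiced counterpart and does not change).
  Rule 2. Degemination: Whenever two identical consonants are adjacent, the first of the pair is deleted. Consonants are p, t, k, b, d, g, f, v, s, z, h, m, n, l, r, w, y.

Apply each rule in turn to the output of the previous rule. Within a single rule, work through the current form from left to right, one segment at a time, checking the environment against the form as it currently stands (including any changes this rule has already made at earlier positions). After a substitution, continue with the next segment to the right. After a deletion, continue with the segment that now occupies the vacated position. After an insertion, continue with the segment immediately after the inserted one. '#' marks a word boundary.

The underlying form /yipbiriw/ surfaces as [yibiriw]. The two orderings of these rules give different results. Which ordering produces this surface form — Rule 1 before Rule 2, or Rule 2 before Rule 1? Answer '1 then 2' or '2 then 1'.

1 then 2

Order 1 then 2:
  1 Regressive Voicing Assimilation: [yipbiriw] → [yibbiriw]
  2 Degemination: [yibbiriw] → [yibiriw]
  result: [yibiriw]
Order 2 then 1:
  2 Degemination: no change — [yipbiriw]
  1 Regressive Voicing Assimilation: [yipbiriw] → [yibbiriw]
  result: [yibbiriw]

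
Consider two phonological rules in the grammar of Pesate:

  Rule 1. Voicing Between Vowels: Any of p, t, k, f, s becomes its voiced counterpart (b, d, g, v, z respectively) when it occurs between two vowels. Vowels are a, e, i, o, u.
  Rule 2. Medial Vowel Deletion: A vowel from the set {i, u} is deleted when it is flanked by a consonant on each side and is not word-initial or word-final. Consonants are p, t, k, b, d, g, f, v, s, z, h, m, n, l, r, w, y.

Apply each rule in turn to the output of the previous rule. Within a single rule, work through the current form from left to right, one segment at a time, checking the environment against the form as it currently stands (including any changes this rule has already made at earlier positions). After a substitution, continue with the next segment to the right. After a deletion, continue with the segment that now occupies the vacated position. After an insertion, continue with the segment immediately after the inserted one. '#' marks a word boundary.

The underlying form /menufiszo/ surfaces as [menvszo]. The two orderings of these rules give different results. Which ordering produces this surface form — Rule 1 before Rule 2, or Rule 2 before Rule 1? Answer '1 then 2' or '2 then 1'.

Order 1 then 2:
  1 Voicing Between Vowels: [menufiszo] → [menuviszo]
  2 Medial Vowel Deletion: [menuviszo] → [menvszo]
  result: [menvszo]
Order 2 then 1:
  2 Medial Vowel Deletion: [menufiszo] → [menfszo]
  1 Voicing Between Vowels: no change — [menfszo]
  result: [menfszo]

1 then 2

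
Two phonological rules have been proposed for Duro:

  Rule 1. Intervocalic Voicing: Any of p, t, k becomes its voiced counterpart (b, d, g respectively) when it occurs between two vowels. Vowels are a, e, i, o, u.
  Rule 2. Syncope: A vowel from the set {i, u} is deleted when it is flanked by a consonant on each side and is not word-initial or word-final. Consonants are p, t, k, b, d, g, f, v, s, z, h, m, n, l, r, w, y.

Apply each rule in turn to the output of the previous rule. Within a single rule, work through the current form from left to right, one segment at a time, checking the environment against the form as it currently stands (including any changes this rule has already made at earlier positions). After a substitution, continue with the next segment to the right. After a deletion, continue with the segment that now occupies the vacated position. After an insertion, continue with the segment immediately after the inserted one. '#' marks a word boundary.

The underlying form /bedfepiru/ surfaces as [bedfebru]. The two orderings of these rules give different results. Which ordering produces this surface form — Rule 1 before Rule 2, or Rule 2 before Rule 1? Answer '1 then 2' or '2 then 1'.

1 then 2

Order 1 then 2:
  1 Intervocalic Voicing: [bedfepiru] → [bedfebiru]
  2 Syncope: [bedfebiru] → [bedfebru]
  result: [bedfebru]
Order 2 then 1:
  2 Syncope: [bedfepiru] → [bedfepru]
  1 Intervocalic Voicing: no change — [bedfepru]
  result: [bedfepru]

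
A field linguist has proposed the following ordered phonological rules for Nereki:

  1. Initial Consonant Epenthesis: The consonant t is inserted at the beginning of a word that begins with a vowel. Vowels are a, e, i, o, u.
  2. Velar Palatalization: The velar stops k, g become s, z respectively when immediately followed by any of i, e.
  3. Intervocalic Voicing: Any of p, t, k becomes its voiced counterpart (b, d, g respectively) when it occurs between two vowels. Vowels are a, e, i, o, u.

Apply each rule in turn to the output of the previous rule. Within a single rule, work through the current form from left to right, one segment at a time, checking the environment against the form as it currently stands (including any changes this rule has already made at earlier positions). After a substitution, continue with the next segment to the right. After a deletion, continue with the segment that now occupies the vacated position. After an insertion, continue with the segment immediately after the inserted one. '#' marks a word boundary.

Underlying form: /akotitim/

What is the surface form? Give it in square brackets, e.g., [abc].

[tagodidim]

1 Initial Consonant Epenthesis: [akotitim] → [takotitim]
2 Velar Palatalization: no change — [takotitim]
3 Intervocalic Voicing: [takotitim] → [tagodidim]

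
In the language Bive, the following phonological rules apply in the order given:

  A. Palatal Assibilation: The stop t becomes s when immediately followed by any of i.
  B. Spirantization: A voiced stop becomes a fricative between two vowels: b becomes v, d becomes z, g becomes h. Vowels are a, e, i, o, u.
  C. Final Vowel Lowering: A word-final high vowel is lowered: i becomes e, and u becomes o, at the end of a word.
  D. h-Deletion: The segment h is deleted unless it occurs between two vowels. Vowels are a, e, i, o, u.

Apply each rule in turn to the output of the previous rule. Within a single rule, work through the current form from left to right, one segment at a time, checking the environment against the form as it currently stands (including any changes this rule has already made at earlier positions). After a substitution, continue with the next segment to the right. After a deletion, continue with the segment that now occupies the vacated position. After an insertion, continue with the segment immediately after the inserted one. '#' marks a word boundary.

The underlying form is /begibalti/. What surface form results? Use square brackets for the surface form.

A Palatal Assibilation: [begibalti] → [begibalsi]
B Spirantization: [begibalsi] → [behivalsi]
C Final Vowel Lowering: [behivalsi] → [behivalse]
D h-Deletion: no change — [behivalse]

[behivalse]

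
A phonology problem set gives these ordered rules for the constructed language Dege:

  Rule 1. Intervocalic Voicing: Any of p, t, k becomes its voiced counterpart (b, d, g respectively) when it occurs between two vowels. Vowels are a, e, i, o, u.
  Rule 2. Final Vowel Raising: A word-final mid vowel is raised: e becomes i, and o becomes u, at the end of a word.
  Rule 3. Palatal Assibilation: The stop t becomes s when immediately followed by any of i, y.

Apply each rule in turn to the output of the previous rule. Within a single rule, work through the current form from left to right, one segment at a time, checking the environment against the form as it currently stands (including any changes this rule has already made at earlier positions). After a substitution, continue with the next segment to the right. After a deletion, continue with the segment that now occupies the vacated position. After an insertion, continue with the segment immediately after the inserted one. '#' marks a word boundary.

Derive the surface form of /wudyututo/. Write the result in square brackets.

[wudyududu]

Rule 1 Intervocalic Voicing: [wudyututo] → [wudyududo]
Rule 2 Final Vowel Raising: [wudyududo] → [wudyududu]
Rule 3 Palatal Assibilation: no change — [wudyududu]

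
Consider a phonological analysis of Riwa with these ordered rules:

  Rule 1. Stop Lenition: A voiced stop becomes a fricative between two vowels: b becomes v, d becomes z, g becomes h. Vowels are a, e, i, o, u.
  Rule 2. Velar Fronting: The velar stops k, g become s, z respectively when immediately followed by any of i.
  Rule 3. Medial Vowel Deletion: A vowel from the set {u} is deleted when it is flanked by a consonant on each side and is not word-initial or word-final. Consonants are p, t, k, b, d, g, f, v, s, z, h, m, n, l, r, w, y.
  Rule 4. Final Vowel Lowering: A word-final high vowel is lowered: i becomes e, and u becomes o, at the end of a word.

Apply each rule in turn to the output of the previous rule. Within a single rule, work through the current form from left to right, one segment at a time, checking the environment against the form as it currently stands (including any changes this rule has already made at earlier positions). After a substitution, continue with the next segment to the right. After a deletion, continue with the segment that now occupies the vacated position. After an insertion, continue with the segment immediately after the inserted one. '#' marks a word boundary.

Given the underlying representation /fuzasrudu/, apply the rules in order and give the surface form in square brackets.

Rule 1 Stop Lenition: [fuzasrudu] → [fuzasruzu]
Rule 2 Velar Fronting: no change — [fuzasruzu]
Rule 3 Medial Vowel Deletion: [fuzasruzu] → [fzasrzu]
Rule 4 Final Vowel Lowering: [fzasrzu] → [fzasrzo]

[fzasrzo]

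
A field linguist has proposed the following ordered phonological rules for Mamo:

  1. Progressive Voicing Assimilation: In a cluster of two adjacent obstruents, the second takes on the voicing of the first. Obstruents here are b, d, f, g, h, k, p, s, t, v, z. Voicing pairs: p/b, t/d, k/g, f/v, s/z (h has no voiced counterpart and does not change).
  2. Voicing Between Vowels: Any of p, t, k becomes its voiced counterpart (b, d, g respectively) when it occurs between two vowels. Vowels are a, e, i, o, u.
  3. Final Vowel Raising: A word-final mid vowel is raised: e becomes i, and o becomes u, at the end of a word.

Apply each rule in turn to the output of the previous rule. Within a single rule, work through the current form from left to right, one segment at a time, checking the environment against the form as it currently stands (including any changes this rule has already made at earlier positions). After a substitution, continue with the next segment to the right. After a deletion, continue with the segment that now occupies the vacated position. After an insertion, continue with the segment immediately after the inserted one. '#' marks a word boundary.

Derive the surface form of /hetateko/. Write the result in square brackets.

[hedadegu]

1 Progressive Voicing Assimilation: no change — [hetateko]
2 Voicing Between Vowels: [hetateko] → [hedadego]
3 Final Vowel Raising: [hedadego] → [hedadegu]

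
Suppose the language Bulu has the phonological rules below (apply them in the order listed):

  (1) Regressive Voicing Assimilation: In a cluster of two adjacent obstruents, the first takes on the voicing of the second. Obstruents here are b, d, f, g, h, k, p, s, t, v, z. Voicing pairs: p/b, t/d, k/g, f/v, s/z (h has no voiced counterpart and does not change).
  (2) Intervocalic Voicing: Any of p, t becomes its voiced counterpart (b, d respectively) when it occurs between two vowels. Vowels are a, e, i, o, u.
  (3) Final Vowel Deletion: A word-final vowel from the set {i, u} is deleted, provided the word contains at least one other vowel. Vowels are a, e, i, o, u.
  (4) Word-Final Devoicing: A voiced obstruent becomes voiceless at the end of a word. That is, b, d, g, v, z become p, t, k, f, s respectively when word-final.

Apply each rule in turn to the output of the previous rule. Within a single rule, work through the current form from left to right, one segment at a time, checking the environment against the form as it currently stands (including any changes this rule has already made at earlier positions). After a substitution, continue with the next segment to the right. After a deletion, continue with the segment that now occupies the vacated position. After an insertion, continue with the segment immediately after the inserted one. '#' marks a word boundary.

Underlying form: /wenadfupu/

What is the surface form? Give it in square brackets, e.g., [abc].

(1) Regressive Voicing Assimilation: [wenadfupu] → [wenatfupu]
(2) Intervocalic Voicing: [wenatfupu] → [wenatfubu]
(3) Final Vowel Deletion: [wenatfubu] → [wenatfub]
(4) Word-Final Devoicing: [wenatfub] → [wenatfup]

[wenatfup]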